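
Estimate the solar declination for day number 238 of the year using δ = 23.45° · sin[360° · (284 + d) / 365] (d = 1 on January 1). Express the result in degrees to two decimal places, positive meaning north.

360 × (284 + 238) / 365 = 514.849°; sin(514.849°) = 0.4250.
δ = 23.45 × 0.4250 = 9.966° ≈ +9.97°.

+9.97°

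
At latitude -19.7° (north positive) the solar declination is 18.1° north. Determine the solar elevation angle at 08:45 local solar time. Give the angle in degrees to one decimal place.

Hour angle H = 15° × (8.75 − 12) = -48.75°.
cos θ_z = sin(-19.7°) sin(18.1°) + cos(-19.7°) cos(18.1°) cos(-48.75°) = -0.1047 + 0.5900 = 0.4853.
θ_z = arccos(0.4853) = 60.97°, so the elevation is 90° − 60.97° = 29.03°.

29.0°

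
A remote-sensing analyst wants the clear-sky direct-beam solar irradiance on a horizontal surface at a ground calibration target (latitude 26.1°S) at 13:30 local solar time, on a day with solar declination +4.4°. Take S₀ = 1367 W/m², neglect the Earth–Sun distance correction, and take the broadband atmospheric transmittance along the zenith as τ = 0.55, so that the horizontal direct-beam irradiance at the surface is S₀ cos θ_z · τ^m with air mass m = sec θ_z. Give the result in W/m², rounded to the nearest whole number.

511 W/m²

Hour angle H = 15° × (13.5 − 12) = 22.50°.
cos θ_z = sin(-26.1°) sin(4.4°) + cos(-26.1°) cos(4.4°) cos(22.50°) = -0.0338 + 0.8272 = 0.7934.
Air mass m = 1/cos θ_z = 1/0.7934 = 1.260; τ^m = 0.55^1.260 = 0.4708.
Surface direct beam = 1367 × 0.7934 × 0.4708 = 510.62 W/m².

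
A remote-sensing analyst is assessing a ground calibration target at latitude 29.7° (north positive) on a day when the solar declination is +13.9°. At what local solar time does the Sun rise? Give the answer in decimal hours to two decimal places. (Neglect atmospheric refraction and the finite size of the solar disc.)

cos H_s = −tan(29.7°) · tan(13.9°) = -0.1412, so H_s = arccos(-0.1412) = 98.12°.
Sunrise is at 12 − H_s/15 = 12 − 6.541 = 5.459 h local solar time.

5.46 h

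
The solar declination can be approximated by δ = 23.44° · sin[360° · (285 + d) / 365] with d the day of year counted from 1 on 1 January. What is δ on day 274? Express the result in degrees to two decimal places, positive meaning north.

-4.61°

360 × (285 + 274) / 365 = 551.342°; sin(551.342°) = -0.1967.
δ = 23.44 × -0.1967 = -4.611° ≈ -4.61°.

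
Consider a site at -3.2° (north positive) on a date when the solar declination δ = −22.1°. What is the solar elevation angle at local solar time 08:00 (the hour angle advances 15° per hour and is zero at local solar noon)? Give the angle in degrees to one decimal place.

Hour angle H = 15° × (8 − 12) = -60.00°.
cos θ_z = sin φ sin δ + cos φ cos δ cos H = (-0.0558)(-0.3762) + (0.9984)(0.9265)(0.5000) = 0.4835.
θ_z = arccos(0.4835) = 61.09°, so the elevation is 90° − 61.09° = 28.91°.

28.9°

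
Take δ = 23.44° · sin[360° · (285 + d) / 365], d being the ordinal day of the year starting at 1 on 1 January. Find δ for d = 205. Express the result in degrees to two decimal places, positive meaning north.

+19.59°

360 × (285 + 205) / 365 = 483.288°; sin(483.288°) = 0.8359.
δ = 23.44 × 0.8359 = 19.593° ≈ +19.59°.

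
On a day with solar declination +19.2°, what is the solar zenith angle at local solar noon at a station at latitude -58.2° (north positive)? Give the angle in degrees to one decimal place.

77.4°

At local solar noon the hour angle is zero, so the zenith angle is |φ − δ| = |-58.2° − (19.2°)| = 77.4°.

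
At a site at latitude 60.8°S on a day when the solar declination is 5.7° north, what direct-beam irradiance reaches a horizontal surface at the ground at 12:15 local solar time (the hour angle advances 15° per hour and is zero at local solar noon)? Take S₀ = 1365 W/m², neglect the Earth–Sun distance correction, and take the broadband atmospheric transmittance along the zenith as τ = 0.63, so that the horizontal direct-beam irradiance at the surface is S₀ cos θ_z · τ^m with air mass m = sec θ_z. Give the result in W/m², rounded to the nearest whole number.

Hour angle H = 15° × (12.25 − 12) = 3.75°.
cos θ_z = sin φ sin δ + cos φ cos δ cos H = (-0.8729)(0.0993) + (0.4879)(0.9951)(0.9979) = 0.3978.
Air mass m = 1/cos θ_z = 1/0.3978 = 2.514; τ^m = 0.63^2.514 = 0.3130.
Surface direct beam = 1365 × 0.3978 × 0.3130 = 169.96 W/m².

170 W/m²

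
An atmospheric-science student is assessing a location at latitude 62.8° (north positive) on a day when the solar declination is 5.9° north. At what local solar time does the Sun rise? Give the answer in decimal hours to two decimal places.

cos H_s = −tan(62.8°) · tan(5.9°) = -0.2011, so H_s = arccos(-0.2011) = 101.60°.
Sunrise is at 12 − H_s/15 = 12 − 6.773 = 5.227 h local solar time.

5.23 h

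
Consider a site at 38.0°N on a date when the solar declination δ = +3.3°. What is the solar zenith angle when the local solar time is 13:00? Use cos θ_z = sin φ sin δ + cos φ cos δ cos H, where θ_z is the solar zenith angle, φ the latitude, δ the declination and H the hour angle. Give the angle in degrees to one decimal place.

Hour angle H = 15° × (13 − 12) = 15.00°.
With φ = 38.0°, δ = 3.3°, H = 15.00°: sin φ sin δ = 0.0354, cos φ cos δ cos H = 0.7599, so cos θ_z = 0.7953.
θ_z = arccos(0.7953) = 37.32°.

37.3°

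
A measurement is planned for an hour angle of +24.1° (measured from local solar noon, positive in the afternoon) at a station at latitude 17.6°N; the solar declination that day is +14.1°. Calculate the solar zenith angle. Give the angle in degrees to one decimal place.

cos θ_z = sin φ sin δ + cos φ cos δ cos H = (0.3024)(0.2436) + (0.9532)(0.9699)(0.9128) = 0.9176.
θ_z = arccos(0.9176) = 23.42°.

23.4°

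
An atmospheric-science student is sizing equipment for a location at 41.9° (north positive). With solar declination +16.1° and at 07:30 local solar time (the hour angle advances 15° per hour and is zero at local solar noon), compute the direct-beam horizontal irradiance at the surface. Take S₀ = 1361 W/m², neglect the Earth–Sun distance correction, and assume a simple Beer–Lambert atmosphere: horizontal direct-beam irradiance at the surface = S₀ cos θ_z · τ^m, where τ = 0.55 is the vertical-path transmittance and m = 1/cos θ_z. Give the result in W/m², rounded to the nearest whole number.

Hour angle H = 15° × (7.5 − 12) = -67.50°.
cos θ_z = sin φ sin δ + cos φ cos δ cos H = (0.6678)(0.2773) + (0.7443)(0.9608)(0.3827) = 0.4589.
Air mass m = 1/cos θ_z = 1/0.4589 = 2.179; τ^m = 0.55^2.179 = 0.2718.
Surface direct beam = 1361 × 0.4589 × 0.2718 = 169.76 W/m².

170 W/m²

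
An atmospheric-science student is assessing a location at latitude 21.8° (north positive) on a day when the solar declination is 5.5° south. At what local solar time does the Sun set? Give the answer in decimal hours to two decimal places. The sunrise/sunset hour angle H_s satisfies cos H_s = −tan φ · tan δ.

17.85 h

The sunset hour angle satisfies cos H_s = −tan φ tan δ = 0.0385, giving H_s = 87.79°.
Sunset is at 12 + H_s/15 = 12 + 5.853 = 17.853 h local solar time.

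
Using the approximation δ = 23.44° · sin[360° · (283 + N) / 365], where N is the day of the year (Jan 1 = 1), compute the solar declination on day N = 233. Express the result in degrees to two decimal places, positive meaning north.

360 × (283 + 233) / 365 = 508.932°; sin(508.932°) = 0.5161.
δ = 23.44 × 0.5161 = 12.097° ≈ +12.10°.

+12.10°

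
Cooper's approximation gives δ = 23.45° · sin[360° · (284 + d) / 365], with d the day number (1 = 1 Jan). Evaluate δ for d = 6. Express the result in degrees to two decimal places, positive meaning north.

-22.54°

360 × (284 + 6) / 365 = 286.027°; sin(286.027°) = -0.9611.
δ = 23.45 × -0.9611 = -22.538° ≈ -22.54°.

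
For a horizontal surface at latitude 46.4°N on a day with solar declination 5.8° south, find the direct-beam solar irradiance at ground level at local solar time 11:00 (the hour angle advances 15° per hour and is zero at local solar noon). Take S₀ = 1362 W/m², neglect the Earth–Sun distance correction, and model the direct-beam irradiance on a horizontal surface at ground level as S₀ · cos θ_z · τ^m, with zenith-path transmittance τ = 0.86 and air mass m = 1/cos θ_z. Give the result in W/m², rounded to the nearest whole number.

622 W/m²

Hour angle H = 15° × (11 − 12) = -15.00°.
With φ = 46.4°, δ = -5.8°, H = -15.00°: sin φ sin δ = -0.0732, cos φ cos δ cos H = 0.6627, so cos θ_z = 0.5895.
Air mass m = 1/cos θ_z = 1/0.5895 = 1.696; τ^m = 0.86^1.696 = 0.7743.
Surface direct beam = 1362 × 0.5895 × 0.7743 = 621.68 W/m².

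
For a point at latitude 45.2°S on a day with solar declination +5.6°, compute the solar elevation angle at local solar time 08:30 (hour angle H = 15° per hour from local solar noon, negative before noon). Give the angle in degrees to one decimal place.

21.0°

Hour angle H = 15° × (8.5 − 12) = -52.50°.
With φ = -45.2°, δ = 5.6°, H = -52.50°: sin φ sin δ = -0.0692, cos φ cos δ cos H = 0.4269, so cos θ_z = 0.3577.
θ_z = arccos(0.3577) = 69.04°, so the elevation is 90° − 69.04° = 20.96°.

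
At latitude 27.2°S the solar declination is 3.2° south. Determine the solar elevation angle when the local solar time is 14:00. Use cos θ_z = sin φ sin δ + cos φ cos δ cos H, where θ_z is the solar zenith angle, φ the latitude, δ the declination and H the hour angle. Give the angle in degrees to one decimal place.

Hour angle H = 15° × (14 − 12) = 30.00°.
cos θ_z = sin(-27.2°) sin(-3.2°) + cos(-27.2°) cos(-3.2°) cos(30.00°) = 0.0255 + 0.7691 = 0.7946.
θ_z = arccos(0.7946) = 37.38°, so the elevation is 90° − 37.38° = 52.62°.

52.6°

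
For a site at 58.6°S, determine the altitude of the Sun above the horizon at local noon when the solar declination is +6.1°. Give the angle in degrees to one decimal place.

25.3°

At local solar noon the hour angle is zero, so the elevation is 90° − |φ − δ| = 90° − |-58.6° − (6.1°)| = 90° − 64.7° = 25.3°.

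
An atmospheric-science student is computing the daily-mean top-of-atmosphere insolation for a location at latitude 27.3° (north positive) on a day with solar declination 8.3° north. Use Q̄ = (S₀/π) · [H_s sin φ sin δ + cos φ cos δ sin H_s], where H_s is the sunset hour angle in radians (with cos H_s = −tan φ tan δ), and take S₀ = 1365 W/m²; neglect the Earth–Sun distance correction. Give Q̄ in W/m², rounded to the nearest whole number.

428 W/m²

The sunset hour angle satisfies cos H_s = −tan φ tan δ = -0.0753, giving H_s = 94.32°. In radians, H_s = 1.6462.
H_s sin φ sin δ = 1.6462 × 0.4586 × 0.1444 = 0.1090.
cos φ cos δ sin H_s = 0.8886 × 0.9895 × 0.9972 = 0.8768.
Q̄ = (1365/π) × (0.1090 + 0.8768) = 434.49 × 0.9858 = 428.32 W/m².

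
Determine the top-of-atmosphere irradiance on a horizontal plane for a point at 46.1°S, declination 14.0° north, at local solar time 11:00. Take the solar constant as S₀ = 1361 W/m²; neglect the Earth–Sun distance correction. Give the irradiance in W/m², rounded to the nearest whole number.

Hour angle H = 15° × (11 − 12) = -15.00°.
With φ = -46.1°, δ = 14.0°, H = -15.00°: sin φ sin δ = -0.1743, cos φ cos δ cos H = 0.6499, so cos θ_z = 0.4756.
Top-of-atmosphere irradiance = S₀ cos θ_z = 1361 × 0.4756 = 647.29 W/m².

647 W/m²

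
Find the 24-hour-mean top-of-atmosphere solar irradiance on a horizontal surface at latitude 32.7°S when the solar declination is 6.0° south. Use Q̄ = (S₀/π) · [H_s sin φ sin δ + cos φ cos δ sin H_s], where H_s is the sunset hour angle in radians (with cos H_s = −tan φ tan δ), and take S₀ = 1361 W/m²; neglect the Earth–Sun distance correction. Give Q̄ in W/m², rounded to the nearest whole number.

cos H_s = −tan(-32.7°) · tan(-6.0°) = -0.0675, so H_s = arccos(-0.0675) = 93.87°. In radians, H_s = 1.6383.
H_s sin φ sin δ = 1.6383 × -0.5402 × -0.1045 = 0.0925.
cos φ cos δ sin H_s = 0.8415 × 0.9945 × 0.9977 = 0.8349.
Q̄ = (1361/π) × (0.0925 + 0.8349) = 433.22 × 0.9274 = 401.77 W/m².

402 W/m²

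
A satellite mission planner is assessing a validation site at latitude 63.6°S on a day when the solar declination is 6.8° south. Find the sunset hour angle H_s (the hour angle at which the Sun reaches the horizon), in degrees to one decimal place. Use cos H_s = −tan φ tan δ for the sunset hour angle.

103.9°

cos H_s = −tan(-63.6°) · tan(-6.8°) = -0.2402, so H_s = arccos(-0.2402) = 103.90°.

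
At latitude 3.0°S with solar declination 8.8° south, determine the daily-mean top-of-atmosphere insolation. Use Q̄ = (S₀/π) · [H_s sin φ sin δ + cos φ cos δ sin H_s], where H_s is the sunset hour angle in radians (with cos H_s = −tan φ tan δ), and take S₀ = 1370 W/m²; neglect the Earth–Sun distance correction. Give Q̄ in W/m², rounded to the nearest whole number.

cos H_s = −tan(-3.0°) · tan(-8.8°) = -0.0081, so H_s = arccos(-0.0081) = 90.46°. In radians, H_s = 1.5788.
H_s sin φ sin δ = 1.5788 × -0.0523 × -0.1530 = 0.0126.
cos φ cos δ sin H_s = 0.9986 × 0.9882 × 1.0000 = 0.9868.
Q̄ = (1370/π) × (0.0126 + 0.9868) = 436.08 × 0.9994 = 435.82 W/m².

436 W/m²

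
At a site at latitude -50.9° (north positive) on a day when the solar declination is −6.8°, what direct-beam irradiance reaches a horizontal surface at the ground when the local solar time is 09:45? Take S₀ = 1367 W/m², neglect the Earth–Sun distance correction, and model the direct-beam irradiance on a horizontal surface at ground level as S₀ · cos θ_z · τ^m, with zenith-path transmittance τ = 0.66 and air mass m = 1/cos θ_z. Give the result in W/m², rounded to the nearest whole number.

Hour angle H = 15° × (9.75 − 12) = -33.75°.
With φ = -50.9°, δ = -6.8°, H = -33.75°: sin φ sin δ = 0.0919, cos φ cos δ cos H = 0.5207, so cos θ_z = 0.6126.
Air mass m = 1/cos θ_z = 1/0.6126 = 1.632; τ^m = 0.66^1.632 = 0.5076.
Surface direct beam = 1367 × 0.6126 × 0.5076 = 425.08 W/m².

425 W/m²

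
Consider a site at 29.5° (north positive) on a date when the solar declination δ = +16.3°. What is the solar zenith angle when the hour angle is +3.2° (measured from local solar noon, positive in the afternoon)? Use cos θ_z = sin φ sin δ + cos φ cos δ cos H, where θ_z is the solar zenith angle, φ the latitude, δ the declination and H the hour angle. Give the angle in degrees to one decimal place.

13.5°

cos θ_z = sin φ sin δ + cos φ cos δ cos H = (0.4924)(0.2807) + (0.8704)(0.9598)(0.9984) = 0.9723.
θ_z = arccos(0.9723) = 13.52°.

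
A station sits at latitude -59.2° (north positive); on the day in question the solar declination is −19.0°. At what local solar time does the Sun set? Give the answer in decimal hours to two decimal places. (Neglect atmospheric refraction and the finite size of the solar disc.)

20.35 h

The sunset hour angle satisfies cos H_s = −tan φ tan δ = -0.5776, giving H_s = 125.28°.
Sunset is at 12 + H_s/15 = 12 + 8.352 = 20.352 h local solar time.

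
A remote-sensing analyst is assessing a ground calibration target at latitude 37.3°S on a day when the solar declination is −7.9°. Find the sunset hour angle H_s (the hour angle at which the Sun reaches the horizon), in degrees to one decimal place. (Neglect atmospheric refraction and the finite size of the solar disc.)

−tan φ tan δ = −(-0.7618)(-0.1388) = -0.1057; H_s = arccos(-0.1057) = 96.07°.

96.1°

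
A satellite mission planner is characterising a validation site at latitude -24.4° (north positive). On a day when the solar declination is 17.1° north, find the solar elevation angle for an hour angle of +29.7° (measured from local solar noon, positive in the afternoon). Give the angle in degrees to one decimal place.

39.4°

With φ = -24.4°, δ = 17.1°, H = 29.70°: sin φ sin δ = -0.1215, cos φ cos δ cos H = 0.7561, so cos θ_z = 0.6346.
θ_z = arccos(0.6346) = 50.61°, so the elevation is 90° − 50.61° = 39.39°.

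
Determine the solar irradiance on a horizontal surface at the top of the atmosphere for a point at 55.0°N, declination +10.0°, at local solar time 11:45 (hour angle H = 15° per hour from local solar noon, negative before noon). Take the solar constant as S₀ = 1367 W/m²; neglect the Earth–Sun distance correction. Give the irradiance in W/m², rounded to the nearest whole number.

965 W/m²

Hour angle H = 15° × (11.75 − 12) = -3.75°.
cos θ_z = sin(55.0°) sin(10.0°) + cos(55.0°) cos(10.0°) cos(-3.75°) = 0.1422 + 0.5637 = 0.7059.
Top-of-atmosphere irradiance = S₀ cos θ_z = 1367 × 0.7059 = 964.97 W/m².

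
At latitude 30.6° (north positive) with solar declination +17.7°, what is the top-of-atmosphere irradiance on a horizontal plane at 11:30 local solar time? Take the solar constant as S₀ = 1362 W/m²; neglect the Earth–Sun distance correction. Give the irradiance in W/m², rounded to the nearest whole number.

1318 W/m²

Hour angle H = 15° × (11.5 − 12) = -7.50°.
cos θ_z = sin φ sin δ + cos φ cos δ cos H = (0.5090)(0.3040) + (0.8607)(0.9527)(0.9914) = 0.9677.
Top-of-atmosphere irradiance = S₀ cos θ_z = 1362 × 0.9677 = 1318.01 W/m².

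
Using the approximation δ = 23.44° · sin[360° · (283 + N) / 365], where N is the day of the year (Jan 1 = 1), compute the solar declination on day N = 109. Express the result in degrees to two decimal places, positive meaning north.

360 × (283 + 109) / 365 = 386.630°; sin(386.630°) = 0.4482.
δ = 23.44 × 0.4482 = 10.506° ≈ +10.51°.

+10.51°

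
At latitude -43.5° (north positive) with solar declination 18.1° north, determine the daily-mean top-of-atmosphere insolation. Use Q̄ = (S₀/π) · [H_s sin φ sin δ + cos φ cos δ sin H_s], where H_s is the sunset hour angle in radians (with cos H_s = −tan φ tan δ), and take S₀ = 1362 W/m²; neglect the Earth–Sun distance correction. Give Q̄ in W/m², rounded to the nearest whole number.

cos H_s = −tan(-43.5°) · tan(18.1°) = 0.3102, so H_s = arccos(0.3102) = 71.93°. In radians, H_s = 1.2554.
H_s sin φ sin δ = 1.2554 × -0.6884 × 0.3107 = -0.2685.
cos φ cos δ sin H_s = 0.7254 × 0.9505 × 0.9507 = 0.6555.
Q̄ = (1362/π) × (-0.2685 + 0.6555) = 433.54 × 0.3870 = 167.78 W/m².

168 W/m²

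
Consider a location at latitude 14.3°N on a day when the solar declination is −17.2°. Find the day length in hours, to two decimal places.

cos H_s = −tan(14.3°) · tan(-17.2°) = 0.0789, so H_s = arccos(0.0789) = 85.47°.
Day length = 2 H_s / 15° h⁻¹ = 170.94° / 15 = 11.396 h.

11.40 hours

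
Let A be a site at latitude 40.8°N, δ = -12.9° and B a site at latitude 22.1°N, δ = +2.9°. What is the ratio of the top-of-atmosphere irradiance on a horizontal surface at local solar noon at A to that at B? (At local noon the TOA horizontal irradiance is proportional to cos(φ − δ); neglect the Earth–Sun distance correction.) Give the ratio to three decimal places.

0.627

A: cos θ_z = cos(40.8° − (-12.9°)) = 0.5920.
B: cos θ_z = cos(22.1° − (2.9°)) = 0.9444.
Ratio A/B = 0.5920 / 0.9444 = 0.6269.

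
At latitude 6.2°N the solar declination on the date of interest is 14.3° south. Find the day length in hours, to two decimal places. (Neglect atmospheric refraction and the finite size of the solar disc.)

11.79 hours

cos H_s = −tan(6.2°) · tan(-14.3°) = 0.0277, so H_s = arccos(0.0277) = 88.41°.
Day length = 2 H_s / 15° h⁻¹ = 176.82° / 15 = 11.788 h.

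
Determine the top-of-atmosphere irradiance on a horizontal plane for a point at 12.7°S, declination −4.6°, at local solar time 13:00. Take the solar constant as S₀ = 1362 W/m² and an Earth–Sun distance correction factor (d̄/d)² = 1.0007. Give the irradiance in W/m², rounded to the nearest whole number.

1304 W/m²

Hour angle H = 15° × (13 − 12) = 15.00°.
With φ = -12.7°, δ = -4.6°, H = 15.00°: sin φ sin δ = 0.0176, cos φ cos δ cos H = 0.9393, so cos θ_z = 0.9569.
Top-of-atmosphere irradiance = S₀ (d̄/d)² cos θ_z = 1362 × 1.0007 × 0.9569 = 1304.21 W/m².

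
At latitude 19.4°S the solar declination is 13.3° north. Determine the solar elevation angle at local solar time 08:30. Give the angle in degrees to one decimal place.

Hour angle H = 15° × (8.5 − 12) = -52.50°.
With φ = -19.4°, δ = 13.3°, H = -52.50°: sin φ sin δ = -0.0764, cos φ cos δ cos H = 0.5588, so cos θ_z = 0.4824.
θ_z = arccos(0.4824) = 61.16°, so the elevation is 90° − 61.16° = 28.84°.

28.8°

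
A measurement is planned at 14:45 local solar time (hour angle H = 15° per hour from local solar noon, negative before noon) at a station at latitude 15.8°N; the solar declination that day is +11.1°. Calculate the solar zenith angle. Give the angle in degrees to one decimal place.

Hour angle H = 15° × (14.75 − 12) = 41.25°.
cos θ_z = sin(15.8°) sin(11.1°) + cos(15.8°) cos(11.1°) cos(41.25°) = 0.0524 + 0.7099 = 0.7623.
θ_z = arccos(0.7623) = 40.33°.

40.3°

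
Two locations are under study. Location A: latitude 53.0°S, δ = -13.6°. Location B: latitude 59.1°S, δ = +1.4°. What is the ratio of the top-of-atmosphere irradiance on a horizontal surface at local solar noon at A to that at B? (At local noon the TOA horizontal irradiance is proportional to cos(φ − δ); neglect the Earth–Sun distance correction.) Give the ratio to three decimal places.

A: cos θ_z = cos(-53.0° − (-13.6°)) = 0.7727.
B: cos θ_z = cos(-59.1° − (1.4°)) = 0.4924.
Ratio A/B = 0.7727 / 0.4924 = 1.5693.

1.569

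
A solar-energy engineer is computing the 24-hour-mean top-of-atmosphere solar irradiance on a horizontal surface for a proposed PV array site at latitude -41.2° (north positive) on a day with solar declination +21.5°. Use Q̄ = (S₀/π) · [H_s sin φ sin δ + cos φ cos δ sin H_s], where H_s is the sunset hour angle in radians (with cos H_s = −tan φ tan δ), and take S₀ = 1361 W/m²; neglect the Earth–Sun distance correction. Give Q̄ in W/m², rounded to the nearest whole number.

157 W/m²

cos H_s = −tan(-41.2°) · tan(21.5°) = 0.3448, so H_s = arccos(0.3448) = 69.83°. In radians, H_s = 1.2188.
H_s sin φ sin δ = 1.2188 × -0.6587 × 0.3665 = -0.2942.
cos φ cos δ sin H_s = 0.7524 × 0.9304 × 0.9387 = 0.6571.
Q̄ = (1361/π) × (-0.2942 + 0.6571) = 433.22 × 0.3629 = 157.22 W/m².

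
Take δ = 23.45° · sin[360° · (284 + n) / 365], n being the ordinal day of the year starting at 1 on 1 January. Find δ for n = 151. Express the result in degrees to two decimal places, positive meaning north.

+21.90°

360 × (284 + 151) / 365 = 429.041°; sin(429.041°) = 0.9338.
δ = 23.45 × 0.9338 = 21.898° ≈ +21.90°.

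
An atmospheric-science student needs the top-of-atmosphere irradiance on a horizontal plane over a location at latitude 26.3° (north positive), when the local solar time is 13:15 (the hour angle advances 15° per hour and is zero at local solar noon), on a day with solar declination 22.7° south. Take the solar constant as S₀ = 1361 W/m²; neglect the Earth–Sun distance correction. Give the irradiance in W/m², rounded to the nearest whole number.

Hour angle H = 15° × (13.25 − 12) = 18.75°.
cos θ_z = sin φ sin δ + cos φ cos δ cos H = (0.4431)(-0.3859) + (0.8965)(0.9225)(0.9469) = 0.6121.
Top-of-atmosphere irradiance = S₀ cos θ_z = 1361 × 0.6121 = 833.07 W/m².

833 W/m²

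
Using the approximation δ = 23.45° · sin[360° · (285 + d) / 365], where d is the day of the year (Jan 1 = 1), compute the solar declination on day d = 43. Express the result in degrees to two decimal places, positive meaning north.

-13.95°

360 × (285 + 43) / 365 = 323.507°; sin(323.507°) = -0.5947.
δ = 23.45 × -0.5947 = -13.946° ≈ -13.95°.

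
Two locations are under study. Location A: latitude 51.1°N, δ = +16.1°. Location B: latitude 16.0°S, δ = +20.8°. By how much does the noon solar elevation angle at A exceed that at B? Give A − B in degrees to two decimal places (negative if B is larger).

+1.80°

A: 90° − |51.1 − (16.1)| = 55.00°.
B: 90° − |-16.0 − (20.8)| = 53.20°.
A − B = 55.00 − 53.20 = 1.80°.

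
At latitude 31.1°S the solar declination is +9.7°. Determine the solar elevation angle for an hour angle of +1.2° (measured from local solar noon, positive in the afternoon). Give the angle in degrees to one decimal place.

49.2°

cos θ_z = sin(-31.1°) sin(9.7°) + cos(-31.1°) cos(9.7°) cos(1.20°) = -0.0870 + 0.8438 = 0.7568.
θ_z = arccos(0.7568) = 40.82°, so the elevation is 90° − 40.82° = 49.18°.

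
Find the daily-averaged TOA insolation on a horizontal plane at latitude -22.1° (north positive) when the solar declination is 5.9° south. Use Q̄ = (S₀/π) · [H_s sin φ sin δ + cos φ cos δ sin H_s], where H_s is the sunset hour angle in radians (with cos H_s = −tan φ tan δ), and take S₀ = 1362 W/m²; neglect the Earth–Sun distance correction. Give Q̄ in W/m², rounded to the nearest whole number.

cos H_s = −tan(-22.1°) · tan(-5.9°) = -0.0420, so H_s = arccos(-0.0420) = 92.41°. In radians, H_s = 1.6129.
H_s sin φ sin δ = 1.6129 × -0.3762 × -0.1028 = 0.0624.
cos φ cos δ sin H_s = 0.9265 × 0.9947 × 0.9991 = 0.9208.
Q̄ = (1362/π) × (0.0624 + 0.9208) = 433.54 × 0.9832 = 426.26 W/m².

426 W/m²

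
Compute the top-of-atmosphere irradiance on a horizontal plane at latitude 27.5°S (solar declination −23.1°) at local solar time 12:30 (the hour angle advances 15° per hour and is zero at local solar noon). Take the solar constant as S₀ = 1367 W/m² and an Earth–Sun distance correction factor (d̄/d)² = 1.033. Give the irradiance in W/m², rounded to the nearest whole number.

1398 W/m²

Hour angle H = 15° × (12.5 − 12) = 7.50°.
cos θ_z = sin(-27.5°) sin(-23.1°) + cos(-27.5°) cos(-23.1°) cos(7.50°) = 0.1812 + 0.8089 = 0.9901.
Top-of-atmosphere irradiance = S₀ (d̄/d)² cos θ_z = 1367 × 1.033 × 0.9901 = 1398.13 W/m².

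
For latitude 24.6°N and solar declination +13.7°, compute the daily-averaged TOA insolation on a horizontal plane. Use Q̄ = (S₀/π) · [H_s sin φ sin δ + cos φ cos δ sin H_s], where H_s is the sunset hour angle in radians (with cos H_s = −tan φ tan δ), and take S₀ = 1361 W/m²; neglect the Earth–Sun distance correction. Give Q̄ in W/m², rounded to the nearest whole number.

−tan φ tan δ = −(0.4578)(0.2438) = -0.1116; H_s = arccos(-0.1116) = 96.41°. In radians, H_s = 1.6827.
H_s sin φ sin δ = 1.6827 × 0.4163 × 0.2368 = 0.1659.
cos φ cos δ sin H_s = 0.9092 × 0.9715 × 0.9937 = 0.8777.
Q̄ = (1361/π) × (0.1659 + 0.8777) = 433.22 × 1.0436 = 452.11 W/m².

452 W/m²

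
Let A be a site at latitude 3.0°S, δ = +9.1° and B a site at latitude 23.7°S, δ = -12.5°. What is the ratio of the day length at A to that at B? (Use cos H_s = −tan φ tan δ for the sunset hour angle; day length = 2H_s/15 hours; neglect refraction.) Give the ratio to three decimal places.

0.937

A: H_s = arccos(−tan -3.0° · tan 9.1°) = 89.52°, so 2H_s/15 = 11.9360 h.
B: H_s = arccos(−tan -23.7° · tan -12.5°) = 95.58°, so 2H_s/15 = 12.7440 h.
Ratio A/B = 11.9360 / 12.7440 = 0.9366.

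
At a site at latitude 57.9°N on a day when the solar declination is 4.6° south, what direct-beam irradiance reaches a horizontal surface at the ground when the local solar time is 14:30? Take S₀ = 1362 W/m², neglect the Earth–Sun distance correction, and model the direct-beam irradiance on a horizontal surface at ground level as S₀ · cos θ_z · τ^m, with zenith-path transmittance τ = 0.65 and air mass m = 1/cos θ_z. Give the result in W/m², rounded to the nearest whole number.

Hour angle H = 15° × (14.5 − 12) = 37.50°.
cos θ_z = sin(57.9°) sin(-4.6°) + cos(57.9°) cos(-4.6°) cos(37.50°) = -0.0679 + 0.4202 = 0.3523.
Air mass m = 1/cos θ_z = 1/0.3523 = 2.838; τ^m = 0.65^2.838 = 0.2945.
Surface direct beam = 1362 × 0.3523 × 0.2945 = 141.31 W/m².

141 W/m²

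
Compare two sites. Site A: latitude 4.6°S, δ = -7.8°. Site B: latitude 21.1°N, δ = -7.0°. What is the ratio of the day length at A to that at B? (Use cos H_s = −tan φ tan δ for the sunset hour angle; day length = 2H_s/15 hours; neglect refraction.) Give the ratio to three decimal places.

A: H_s = arccos(−tan -4.6° · tan -7.8°) = 90.63°, so 2H_s/15 = 12.0840 h.
B: H_s = arccos(−tan 21.1° · tan -7.0°) = 87.28°, so 2H_s/15 = 11.6373 h.
Ratio A/B = 12.0840 / 11.6373 = 1.0384.

1.038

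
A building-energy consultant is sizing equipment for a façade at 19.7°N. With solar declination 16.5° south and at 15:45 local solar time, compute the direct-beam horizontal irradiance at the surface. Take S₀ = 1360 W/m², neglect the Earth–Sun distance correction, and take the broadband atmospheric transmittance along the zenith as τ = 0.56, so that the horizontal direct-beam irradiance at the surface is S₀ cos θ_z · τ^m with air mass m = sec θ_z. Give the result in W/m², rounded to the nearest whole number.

Hour angle H = 15° × (15.75 − 12) = 56.25°.
cos θ_z = sin φ sin δ + cos φ cos δ cos H = (0.3371)(-0.2840) + (0.9415)(0.9588)(0.5556) = 0.4058.
Air mass m = 1/cos θ_z = 1/0.4058 = 2.464; τ^m = 0.56^2.464 = 0.2396.
Surface direct beam = 1360 × 0.4058 × 0.2396 = 132.23 W/m².

132 W/m²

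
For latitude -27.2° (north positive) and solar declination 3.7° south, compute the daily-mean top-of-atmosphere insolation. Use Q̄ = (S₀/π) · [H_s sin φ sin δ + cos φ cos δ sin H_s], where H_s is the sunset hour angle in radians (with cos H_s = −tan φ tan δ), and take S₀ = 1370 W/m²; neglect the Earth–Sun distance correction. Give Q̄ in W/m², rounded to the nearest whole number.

407 W/m²

−tan φ tan δ = −(-0.5139)(-0.0647) = -0.0332; H_s = arccos(-0.0332) = 91.90°. In radians, H_s = 1.6040.
H_s sin φ sin δ = 1.6040 × -0.4571 × -0.0645 = 0.0473.
cos φ cos δ sin H_s = 0.8894 × 0.9979 × 0.9994 = 0.8870.
Q̄ = (1370/π) × (0.0473 + 0.8870) = 436.08 × 0.9343 = 407.43 W/m².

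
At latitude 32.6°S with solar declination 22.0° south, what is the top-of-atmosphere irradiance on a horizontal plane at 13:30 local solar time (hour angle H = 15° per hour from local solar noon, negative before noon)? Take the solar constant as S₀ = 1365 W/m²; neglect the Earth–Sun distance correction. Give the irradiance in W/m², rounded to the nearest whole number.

Hour angle H = 15° × (13.5 − 12) = 22.50°.
cos θ_z = sin φ sin δ + cos φ cos δ cos H = (-0.5388)(-0.3746) + (0.8425)(0.9272)(0.9239) = 0.9236.
Top-of-atmosphere irradiance = S₀ cos θ_z = 1365 × 0.9236 = 1260.71 W/m².

1261 W/m²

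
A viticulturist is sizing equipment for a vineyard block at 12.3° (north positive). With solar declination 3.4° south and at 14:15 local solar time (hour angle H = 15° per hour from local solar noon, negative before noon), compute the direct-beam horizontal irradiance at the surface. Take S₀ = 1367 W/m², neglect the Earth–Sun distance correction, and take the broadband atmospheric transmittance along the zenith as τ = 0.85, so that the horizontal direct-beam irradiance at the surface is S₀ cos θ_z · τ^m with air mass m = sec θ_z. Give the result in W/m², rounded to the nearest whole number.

Hour angle H = 15° × (14.25 − 12) = 33.75°.
With φ = 12.3°, δ = -3.4°, H = 33.75°: sin φ sin δ = -0.0126, cos φ cos δ cos H = 0.8110, so cos θ_z = 0.7984.
Air mass m = 1/cos θ_z = 1/0.7984 = 1.253; τ^m = 0.85^1.253 = 0.8158.
Surface direct beam = 1367 × 0.7984 × 0.8158 = 890.37 W/m².

890 W/m²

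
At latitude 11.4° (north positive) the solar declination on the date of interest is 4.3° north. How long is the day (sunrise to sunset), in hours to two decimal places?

12.12 hours

cos H_s = −tan(11.4°) · tan(4.3°) = -0.0152, so H_s = arccos(-0.0152) = 90.87°.
Day length = 2 H_s / 15° h⁻¹ = 181.74° / 15 = 12.116 h.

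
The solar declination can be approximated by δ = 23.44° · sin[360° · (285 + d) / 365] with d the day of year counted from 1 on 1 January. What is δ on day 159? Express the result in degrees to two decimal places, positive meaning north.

+22.92°

360 × (285 + 159) / 365 = 437.918°; sin(437.918°) = 0.9778.
δ = 23.44 × 0.9778 = 22.920° ≈ +22.92°.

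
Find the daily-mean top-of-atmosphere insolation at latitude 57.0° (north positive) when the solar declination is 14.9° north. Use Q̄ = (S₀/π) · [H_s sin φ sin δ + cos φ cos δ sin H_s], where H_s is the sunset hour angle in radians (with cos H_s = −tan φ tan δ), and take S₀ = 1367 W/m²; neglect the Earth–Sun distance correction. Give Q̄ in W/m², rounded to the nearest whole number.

396 W/m²

cos H_s = −tan(57.0°) · tan(14.9°) = -0.4097, so H_s = arccos(-0.4097) = 114.19°. In radians, H_s = 1.9930.
H_s sin φ sin δ = 1.9930 × 0.8387 × 0.2571 = 0.4298.
cos φ cos δ sin H_s = 0.5446 × 0.9664 × 0.9122 = 0.4801.
Q̄ = (1367/π) × (0.4298 + 0.4801) = 435.13 × 0.9099 = 395.92 W/m².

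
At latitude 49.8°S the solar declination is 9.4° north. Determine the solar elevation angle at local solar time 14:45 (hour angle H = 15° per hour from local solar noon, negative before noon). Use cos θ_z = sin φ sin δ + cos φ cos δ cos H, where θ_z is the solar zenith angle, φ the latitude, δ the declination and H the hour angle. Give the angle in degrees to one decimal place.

Hour angle H = 15° × (14.75 − 12) = 41.25°.
With φ = -49.8°, δ = 9.4°, H = 41.25°: sin φ sin δ = -0.1247, cos φ cos δ cos H = 0.4788, so cos θ_z = 0.3541.
θ_z = arccos(0.3541) = 69.26°, so the elevation is 90° − 69.26° = 20.74°.

20.7°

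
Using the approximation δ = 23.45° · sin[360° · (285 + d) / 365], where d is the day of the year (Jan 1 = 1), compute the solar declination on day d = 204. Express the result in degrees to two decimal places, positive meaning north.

360 × (285 + 204) / 365 = 482.301°; sin(482.301°) = 0.8453.
δ = 23.45 × 0.8453 = 19.822° ≈ +19.82°.

+19.82°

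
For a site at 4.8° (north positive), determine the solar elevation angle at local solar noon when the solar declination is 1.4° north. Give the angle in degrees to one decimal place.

86.6°

At local solar noon the hour angle is zero, so the elevation is 90° − |φ − δ| = 90° − |4.8° − (1.4°)| = 90° − 3.4° = 86.6°.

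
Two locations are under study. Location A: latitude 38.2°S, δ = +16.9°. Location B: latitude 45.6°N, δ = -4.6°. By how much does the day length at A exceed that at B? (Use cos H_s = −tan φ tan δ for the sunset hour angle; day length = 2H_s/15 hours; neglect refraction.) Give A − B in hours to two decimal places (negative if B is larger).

-1.22 h

A: H_s = arccos(−tan -38.2° · tan 16.9°) = 76.17°, so 2H_s/15 = 10.1560 h.
B: H_s = arccos(−tan 45.6° · tan -4.6°) = 85.29°, so 2H_s/15 = 11.3720 h.
A − B = 10.1560 − 11.3720 = -1.2160 h.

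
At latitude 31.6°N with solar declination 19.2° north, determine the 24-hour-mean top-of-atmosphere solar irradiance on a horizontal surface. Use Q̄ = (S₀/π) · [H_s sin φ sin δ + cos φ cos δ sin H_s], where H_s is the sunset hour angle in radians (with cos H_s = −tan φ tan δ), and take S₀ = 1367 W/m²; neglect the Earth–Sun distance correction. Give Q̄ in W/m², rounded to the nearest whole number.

476 W/m²

cos H_s = −tan(31.6°) · tan(19.2°) = -0.2142, so H_s = arccos(-0.2142) = 102.37°. In radians, H_s = 1.7867.
H_s sin φ sin δ = 1.7867 × 0.5240 × 0.3289 = 0.3079.
cos φ cos δ sin H_s = 0.8517 × 0.9444 × 0.9768 = 0.7857.
Q̄ = (1367/π) × (0.3079 + 0.7857) = 435.13 × 1.0936 = 475.86 W/m².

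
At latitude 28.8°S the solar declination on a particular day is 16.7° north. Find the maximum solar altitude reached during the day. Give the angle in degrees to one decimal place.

At local solar noon the hour angle is zero, so the elevation is 90° − |φ − δ| = 90° − |-28.8° − (16.7°)| = 90° − 45.5° = 44.5°.

44.5°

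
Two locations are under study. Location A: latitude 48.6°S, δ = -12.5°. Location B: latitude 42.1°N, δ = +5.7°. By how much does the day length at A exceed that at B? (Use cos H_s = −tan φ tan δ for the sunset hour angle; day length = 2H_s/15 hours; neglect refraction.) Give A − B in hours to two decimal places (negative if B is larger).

A: H_s = arccos(−tan -48.6° · tan -12.5°) = 104.56°, so 2H_s/15 = 13.9413 h.
B: H_s = arccos(−tan 42.1° · tan 5.7°) = 95.17°, so 2H_s/15 = 12.6893 h.
A − B = 13.9413 − 12.6893 = 1.2520 h.

+1.25 h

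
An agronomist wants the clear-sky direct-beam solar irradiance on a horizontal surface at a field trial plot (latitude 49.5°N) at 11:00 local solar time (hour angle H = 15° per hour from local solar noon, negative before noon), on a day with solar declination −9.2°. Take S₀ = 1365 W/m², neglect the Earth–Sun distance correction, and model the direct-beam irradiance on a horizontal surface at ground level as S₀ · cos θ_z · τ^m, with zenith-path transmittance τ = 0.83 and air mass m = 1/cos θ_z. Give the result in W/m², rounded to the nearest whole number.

467 W/m²

Hour angle H = 15° × (11 − 12) = -15.00°.
cos θ_z = sin(49.5°) sin(-9.2°) + cos(49.5°) cos(-9.2°) cos(-15.00°) = -0.1216 + 0.6192 = 0.4976.
Air mass m = 1/cos θ_z = 1/0.4976 = 2.010; τ^m = 0.83^2.010 = 0.6876.
Surface direct beam = 1365 × 0.4976 × 0.6876 = 467.03 W/m².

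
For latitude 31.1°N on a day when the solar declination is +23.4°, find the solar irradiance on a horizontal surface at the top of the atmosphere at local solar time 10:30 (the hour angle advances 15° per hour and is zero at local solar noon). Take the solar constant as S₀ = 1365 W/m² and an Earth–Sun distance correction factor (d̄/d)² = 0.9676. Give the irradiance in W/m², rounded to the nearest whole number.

Hour angle H = 15° × (10.5 − 12) = -22.50°.
cos θ_z = sin φ sin δ + cos φ cos δ cos H = (0.5165)(0.3971) + (0.8563)(0.9178)(0.9239) = 0.9312.
Top-of-atmosphere irradiance = S₀ (d̄/d)² cos θ_z = 1365 × 0.9676 × 0.9312 = 1229.90 W/m².

1230 W/m²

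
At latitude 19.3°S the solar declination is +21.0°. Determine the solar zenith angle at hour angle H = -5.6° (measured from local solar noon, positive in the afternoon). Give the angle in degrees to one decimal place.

40.7°

cos θ_z = sin φ sin δ + cos φ cos δ cos H = (-0.3305)(0.3584) + (0.9438)(0.9336)(0.9952) = 0.7585.
θ_z = arccos(0.7585) = 40.67°.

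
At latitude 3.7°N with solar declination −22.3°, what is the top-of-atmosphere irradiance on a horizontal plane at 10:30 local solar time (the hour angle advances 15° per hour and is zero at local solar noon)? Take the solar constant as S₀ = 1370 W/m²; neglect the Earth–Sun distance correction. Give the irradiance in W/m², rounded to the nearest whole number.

Hour angle H = 15° × (10.5 − 12) = -22.50°.
cos θ_z = sin(3.7°) sin(-22.3°) + cos(3.7°) cos(-22.3°) cos(-22.50°) = -0.0245 + 0.8530 = 0.8285.
Top-of-atmosphere irradiance = S₀ cos θ_z = 1370 × 0.8285 = 1135.05 W/m².

1135 W/m²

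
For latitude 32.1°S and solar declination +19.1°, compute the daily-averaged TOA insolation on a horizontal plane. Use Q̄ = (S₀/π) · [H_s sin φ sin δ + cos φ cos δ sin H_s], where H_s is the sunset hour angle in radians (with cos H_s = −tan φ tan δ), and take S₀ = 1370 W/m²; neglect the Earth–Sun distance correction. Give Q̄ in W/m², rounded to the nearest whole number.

cos H_s = −tan(-32.1°) · tan(19.1°) = 0.2172, so H_s = arccos(0.2172) = 77.46°. In radians, H_s = 1.3519.
H_s sin φ sin δ = 1.3519 × -0.5314 × 0.3272 = -0.2351.
cos φ cos δ sin H_s = 0.8471 × 0.9449 × 0.9761 = 0.7813.
Q̄ = (1370/π) × (-0.2351 + 0.7813) = 436.08 × 0.5462 = 238.19 W/m².

238 W/m²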